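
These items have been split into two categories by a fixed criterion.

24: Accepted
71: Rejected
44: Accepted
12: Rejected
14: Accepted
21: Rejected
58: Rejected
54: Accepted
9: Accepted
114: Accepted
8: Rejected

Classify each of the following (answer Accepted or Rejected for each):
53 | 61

Looking at the examples, the only property every 'Accepted' case has and every 'Rejected' case lacks is: ≡ 4 (mod 5).
53 → 53 mod 5 = 3 → Rejected.
61 → 61 mod 5 = 1 → Rejected.

Rejected, Rejected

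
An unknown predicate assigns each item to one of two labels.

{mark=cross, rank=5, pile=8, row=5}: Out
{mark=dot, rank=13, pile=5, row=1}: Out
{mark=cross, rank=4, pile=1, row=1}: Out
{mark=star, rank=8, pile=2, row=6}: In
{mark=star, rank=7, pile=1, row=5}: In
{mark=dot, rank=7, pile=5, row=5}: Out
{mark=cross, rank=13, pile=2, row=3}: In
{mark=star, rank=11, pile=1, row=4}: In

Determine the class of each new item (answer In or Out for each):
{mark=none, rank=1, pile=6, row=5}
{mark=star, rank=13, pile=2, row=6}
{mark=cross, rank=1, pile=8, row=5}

The pattern is that an item is 'In' exactly when: row ≥ 3 AND pile ≤ 2.
{mark=none, rank=1, pile=6, row=5}: row = 5, pile = 6, fails this test → Out.
{mark=star, rank=13, pile=2, row=6}: row = 6, pile = 2, fits → In.
{mark=cross, rank=1, pile=8, row=5}: row = 5, pile = 8, fails this test → Out.

Out, In, Out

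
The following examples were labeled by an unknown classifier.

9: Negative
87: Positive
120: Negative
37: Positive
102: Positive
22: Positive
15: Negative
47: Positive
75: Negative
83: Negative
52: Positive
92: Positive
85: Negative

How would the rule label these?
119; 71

Negative, Negative

The common property of the 'Positive' items is: ≡ 2 (mod 5). No 'Negative' item has it.
119: 119 mod 5 = 4, does not pass → Negative. 71: 71 mod 5 = 1, does not pass → Negative.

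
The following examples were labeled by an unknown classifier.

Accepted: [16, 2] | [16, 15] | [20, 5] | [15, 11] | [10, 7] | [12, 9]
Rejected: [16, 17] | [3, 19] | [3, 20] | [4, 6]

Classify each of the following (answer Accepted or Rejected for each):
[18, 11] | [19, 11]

Every 'Accepted' example satisfies: first > second. None of the 'Rejected' examples do.
[18, 11] → 18 > 11 → Accepted.
[19, 11] → 19 > 11 → Accepted.

Accepted, Accepted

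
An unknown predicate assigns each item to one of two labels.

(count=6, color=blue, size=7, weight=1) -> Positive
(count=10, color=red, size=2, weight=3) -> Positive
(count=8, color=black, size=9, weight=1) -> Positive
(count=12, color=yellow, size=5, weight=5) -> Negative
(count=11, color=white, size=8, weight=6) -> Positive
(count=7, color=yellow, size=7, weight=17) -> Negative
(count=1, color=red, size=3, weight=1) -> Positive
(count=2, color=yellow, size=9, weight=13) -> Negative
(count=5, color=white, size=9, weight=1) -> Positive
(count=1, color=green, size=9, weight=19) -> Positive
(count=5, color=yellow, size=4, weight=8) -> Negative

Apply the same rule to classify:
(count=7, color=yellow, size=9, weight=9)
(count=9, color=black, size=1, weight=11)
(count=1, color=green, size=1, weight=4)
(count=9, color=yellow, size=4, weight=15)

Negative, Positive, Positive, Negative

The pattern is that an item is 'Positive' exactly when: color is not yellow.
(count=7, color=yellow, size=9, weight=9) → color is yellow → Negative.
(count=9, color=black, size=1, weight=11) → color is black → Positive.
(count=1, color=green, size=1, weight=4) → color is green → Positive.
(count=9, color=yellow, size=4, weight=15) → color is yellow → Negative.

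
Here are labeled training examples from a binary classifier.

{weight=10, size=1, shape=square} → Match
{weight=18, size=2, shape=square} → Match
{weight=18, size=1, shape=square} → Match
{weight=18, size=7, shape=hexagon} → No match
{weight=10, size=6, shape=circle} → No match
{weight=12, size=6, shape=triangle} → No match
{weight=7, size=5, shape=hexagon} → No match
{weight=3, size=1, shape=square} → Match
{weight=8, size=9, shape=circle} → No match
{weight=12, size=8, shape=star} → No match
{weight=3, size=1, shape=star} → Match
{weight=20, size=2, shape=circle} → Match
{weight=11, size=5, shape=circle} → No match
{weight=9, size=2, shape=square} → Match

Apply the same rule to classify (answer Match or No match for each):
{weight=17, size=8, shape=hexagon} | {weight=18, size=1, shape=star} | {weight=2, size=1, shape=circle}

No match, Match, Match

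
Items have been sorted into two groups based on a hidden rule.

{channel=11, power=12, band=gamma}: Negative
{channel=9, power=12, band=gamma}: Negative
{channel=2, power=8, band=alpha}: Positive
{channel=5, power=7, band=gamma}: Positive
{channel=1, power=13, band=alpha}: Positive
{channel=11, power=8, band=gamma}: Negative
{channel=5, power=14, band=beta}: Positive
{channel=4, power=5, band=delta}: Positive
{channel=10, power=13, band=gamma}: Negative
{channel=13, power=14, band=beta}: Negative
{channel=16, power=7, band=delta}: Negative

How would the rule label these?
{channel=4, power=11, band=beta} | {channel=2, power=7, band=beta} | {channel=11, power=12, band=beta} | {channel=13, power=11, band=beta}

Positive, Positive, Negative, Negative

Every 'Positive' example satisfies: channel ≤ 5. None of the 'Negative' examples do.
Positive: {channel=4, power=11, band=beta}, since channel = 4.
Positive: {channel=2, power=7, band=beta}, since channel = 2.
Negative: {channel=11, power=12, band=beta}, since channel = 11.
Negative: {channel=13, power=11, band=beta}, since channel = 13.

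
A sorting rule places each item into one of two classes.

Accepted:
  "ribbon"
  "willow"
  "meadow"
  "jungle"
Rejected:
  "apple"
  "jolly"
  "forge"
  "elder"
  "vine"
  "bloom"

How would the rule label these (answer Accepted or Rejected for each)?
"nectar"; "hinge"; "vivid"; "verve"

Accepted, Rejected, Rejected, Rejected

A rule that fits every label: length 6 — true of each 'Accepted' example, false of each 'Rejected' one.
"nectar": Accepted (length 6). "hinge": Rejected (length 5). "vivid": Rejected (length 5). "verve": Rejected (length 5).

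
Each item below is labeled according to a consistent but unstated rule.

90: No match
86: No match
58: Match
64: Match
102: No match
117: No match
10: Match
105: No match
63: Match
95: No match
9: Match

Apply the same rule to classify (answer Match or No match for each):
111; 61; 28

No match, Match, Match

The pattern is that an item is 'Match' exactly when: at most 64.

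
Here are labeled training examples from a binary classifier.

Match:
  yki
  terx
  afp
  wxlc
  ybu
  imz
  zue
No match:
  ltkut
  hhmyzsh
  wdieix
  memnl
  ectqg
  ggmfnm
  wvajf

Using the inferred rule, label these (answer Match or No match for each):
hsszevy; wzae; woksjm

No match, Match, No match

One predicate separates the groups cleanly: length ≤ 4.
hsszevy — length 7, hence No match. wzae — length 4, hence Match. woksjm — length 6, hence No match.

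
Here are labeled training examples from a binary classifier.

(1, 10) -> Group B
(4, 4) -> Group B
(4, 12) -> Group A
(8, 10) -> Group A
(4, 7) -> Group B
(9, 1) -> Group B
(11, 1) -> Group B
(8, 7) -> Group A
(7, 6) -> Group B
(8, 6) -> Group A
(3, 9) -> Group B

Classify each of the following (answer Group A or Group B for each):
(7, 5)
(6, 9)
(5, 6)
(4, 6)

Group B, Group A, Group B, Group B

All 'Group A' examples share one property — sum ≥ 14 — and every 'Group B' example lacks it.
(7, 5): 7+5 = 12 — does not pass, so Group B. (6, 9): 6+9 = 15 — satisfies this, so Group A. (5, 6): 5+6 = 11 — does not pass, so Group B. (4, 6): 4+6 = 10 — does not pass, so Group B.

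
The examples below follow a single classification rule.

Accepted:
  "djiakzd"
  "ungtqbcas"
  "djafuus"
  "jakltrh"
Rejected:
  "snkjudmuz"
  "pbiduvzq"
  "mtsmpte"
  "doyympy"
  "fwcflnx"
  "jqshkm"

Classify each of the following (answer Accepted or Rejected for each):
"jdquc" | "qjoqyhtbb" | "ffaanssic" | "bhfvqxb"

Rejected, Rejected, Accepted, Rejected

The rule appears to be: contains 'a'.
Rejected: "jdquc", since no 'a'.
Rejected: "qjoqyhtbb", since no 'a'.
Accepted: "ffaanssic", since has 'a'.
Rejected: "bhfvqxb", since no 'a'.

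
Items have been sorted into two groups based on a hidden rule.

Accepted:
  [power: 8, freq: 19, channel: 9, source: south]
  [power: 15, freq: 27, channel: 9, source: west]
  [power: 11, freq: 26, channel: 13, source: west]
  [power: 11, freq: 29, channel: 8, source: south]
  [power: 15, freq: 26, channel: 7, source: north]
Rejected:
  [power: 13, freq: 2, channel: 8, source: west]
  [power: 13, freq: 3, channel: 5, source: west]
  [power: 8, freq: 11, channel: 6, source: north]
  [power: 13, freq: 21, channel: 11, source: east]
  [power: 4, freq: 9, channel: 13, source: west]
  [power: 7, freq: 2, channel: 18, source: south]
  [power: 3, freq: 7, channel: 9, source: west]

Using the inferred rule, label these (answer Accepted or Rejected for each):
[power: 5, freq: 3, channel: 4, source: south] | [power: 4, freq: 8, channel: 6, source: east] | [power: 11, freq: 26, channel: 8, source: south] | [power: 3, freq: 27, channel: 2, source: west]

Rule: freq = 19 OR freq ≥ 26. This holds for each 'Accepted' example and fails for each 'Rejected' one.
[power: 5, freq: 3, channel: 4, source: south]: freq = 3, lacks this property → Rejected.
[power: 4, freq: 8, channel: 6, source: east]: freq = 8, lacks this property → Rejected.
[power: 11, freq: 26, channel: 8, source: south]: freq = 26, matches → Accepted.
[power: 3, freq: 27, channel: 2, source: west]: freq = 27, matches → Accepted.

Rejected, Rejected, Accepted, Accepted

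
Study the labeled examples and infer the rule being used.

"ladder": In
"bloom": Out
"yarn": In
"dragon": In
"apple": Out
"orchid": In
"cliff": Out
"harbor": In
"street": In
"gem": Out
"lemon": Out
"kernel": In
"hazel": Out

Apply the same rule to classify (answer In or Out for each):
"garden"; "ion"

The simplest hypothesis consistent with all the labels is: even length.

In, Out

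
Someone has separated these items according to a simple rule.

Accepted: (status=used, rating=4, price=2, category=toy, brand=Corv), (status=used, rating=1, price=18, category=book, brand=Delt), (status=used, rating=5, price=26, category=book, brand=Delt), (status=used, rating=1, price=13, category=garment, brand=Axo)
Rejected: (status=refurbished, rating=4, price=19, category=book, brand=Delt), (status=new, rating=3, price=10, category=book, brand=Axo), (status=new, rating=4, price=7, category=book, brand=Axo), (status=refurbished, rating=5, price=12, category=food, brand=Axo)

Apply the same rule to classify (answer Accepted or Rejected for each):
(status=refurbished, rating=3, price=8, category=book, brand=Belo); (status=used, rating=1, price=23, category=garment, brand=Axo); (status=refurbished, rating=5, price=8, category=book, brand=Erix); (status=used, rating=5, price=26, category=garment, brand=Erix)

Rejected, Accepted, Rejected, Accepted

The distinguishing property — status is used — holds for all the 'Accepted' cases and none of the 'Rejected' cases.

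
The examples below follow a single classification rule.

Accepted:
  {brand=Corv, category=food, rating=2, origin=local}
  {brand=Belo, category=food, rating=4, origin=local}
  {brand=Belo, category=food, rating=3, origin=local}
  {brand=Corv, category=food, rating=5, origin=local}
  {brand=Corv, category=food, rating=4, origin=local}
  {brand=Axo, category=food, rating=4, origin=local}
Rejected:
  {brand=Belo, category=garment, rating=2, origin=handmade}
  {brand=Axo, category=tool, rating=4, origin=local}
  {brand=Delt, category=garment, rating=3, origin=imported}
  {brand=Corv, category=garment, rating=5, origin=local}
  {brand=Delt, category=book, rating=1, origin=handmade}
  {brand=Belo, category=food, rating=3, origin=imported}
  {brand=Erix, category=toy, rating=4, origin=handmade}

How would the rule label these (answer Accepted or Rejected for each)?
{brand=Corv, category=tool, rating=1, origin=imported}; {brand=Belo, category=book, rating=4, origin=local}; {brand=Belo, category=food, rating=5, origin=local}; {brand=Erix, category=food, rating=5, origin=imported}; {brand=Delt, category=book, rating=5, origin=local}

The classifier is using: category is food AND origin is local.
{brand=Corv, category=tool, rating=1, origin=imported}: category is tool, origin is imported — doesn't qualify, so Rejected.
{brand=Belo, category=book, rating=4, origin=local}: category is book, origin is local — doesn't qualify, so Rejected.
{brand=Belo, category=food, rating=5, origin=local}: category is food, origin is local — meets the rule, so Accepted.
{brand=Erix, category=food, rating=5, origin=imported}: category is food, origin is imported — doesn't qualify, so Rejected.
{brand=Delt, category=book, rating=5, origin=local}: category is book, origin is local — doesn't qualify, so Rejected.

Rejected, Rejected, Accepted, Rejected, Rejected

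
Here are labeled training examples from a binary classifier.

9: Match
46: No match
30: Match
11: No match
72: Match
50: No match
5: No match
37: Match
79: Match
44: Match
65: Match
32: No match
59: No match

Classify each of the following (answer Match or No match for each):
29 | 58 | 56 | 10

No match, Match, No match, No match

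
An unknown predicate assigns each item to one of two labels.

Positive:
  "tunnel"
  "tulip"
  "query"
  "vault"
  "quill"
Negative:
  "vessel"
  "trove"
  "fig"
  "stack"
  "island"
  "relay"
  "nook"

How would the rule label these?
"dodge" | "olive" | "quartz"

Negative, Negative, Positive

Every 'Positive' example satisfies: contains 'u'. None of the 'Negative' examples do.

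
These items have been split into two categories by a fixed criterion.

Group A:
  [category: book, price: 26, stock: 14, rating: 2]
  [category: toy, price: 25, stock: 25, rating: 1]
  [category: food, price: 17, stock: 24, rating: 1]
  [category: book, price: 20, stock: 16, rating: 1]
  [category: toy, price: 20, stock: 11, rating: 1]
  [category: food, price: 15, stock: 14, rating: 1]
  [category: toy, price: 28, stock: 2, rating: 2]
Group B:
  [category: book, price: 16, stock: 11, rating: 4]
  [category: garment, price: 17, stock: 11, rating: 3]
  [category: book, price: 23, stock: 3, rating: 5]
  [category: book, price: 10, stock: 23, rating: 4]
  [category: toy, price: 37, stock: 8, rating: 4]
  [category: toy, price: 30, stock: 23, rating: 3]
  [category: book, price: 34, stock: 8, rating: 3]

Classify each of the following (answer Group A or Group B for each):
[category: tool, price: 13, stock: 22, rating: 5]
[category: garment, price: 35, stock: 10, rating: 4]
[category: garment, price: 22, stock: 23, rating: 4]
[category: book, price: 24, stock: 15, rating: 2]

The simplest hypothesis consistent with all the labels is: rating ≤ 2.
[category: tool, price: 13, stock: 22, rating: 5]: Group B (rating = 5).
[category: garment, price: 35, stock: 10, rating: 4]: Group B (rating = 4).
[category: garment, price: 22, stock: 23, rating: 4]: Group B (rating = 4).
[category: book, price: 24, stock: 15, rating: 2]: Group A (rating = 2).

Group B, Group B, Group B, Group A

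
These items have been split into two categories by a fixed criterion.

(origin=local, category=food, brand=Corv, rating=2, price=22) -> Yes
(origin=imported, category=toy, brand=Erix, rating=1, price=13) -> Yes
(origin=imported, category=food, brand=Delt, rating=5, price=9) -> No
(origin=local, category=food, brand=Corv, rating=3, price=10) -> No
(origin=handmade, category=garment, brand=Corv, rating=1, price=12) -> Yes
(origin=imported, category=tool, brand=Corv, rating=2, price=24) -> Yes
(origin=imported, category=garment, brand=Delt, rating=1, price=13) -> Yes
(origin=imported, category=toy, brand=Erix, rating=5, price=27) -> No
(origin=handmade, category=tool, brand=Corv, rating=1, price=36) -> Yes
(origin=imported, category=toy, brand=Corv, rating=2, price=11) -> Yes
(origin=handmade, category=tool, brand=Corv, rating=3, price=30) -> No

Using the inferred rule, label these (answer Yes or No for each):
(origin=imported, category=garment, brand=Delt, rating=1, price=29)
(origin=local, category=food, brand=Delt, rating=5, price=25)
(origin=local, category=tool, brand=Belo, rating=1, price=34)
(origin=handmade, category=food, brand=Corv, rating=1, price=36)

Yes, No, Yes, Yes

The classifier is using: rating ≤ 2.
(origin=imported, category=garment, brand=Delt, rating=1, price=29): rating = 1 — matches, so Yes.
(origin=local, category=food, brand=Delt, rating=5, price=25): rating = 5 — does not satisfy this, so No.
(origin=local, category=tool, brand=Belo, rating=1, price=34): rating = 1 — matches, so Yes.
(origin=handmade, category=food, brand=Corv, rating=1, price=36): rating = 1 — matches, so Yes.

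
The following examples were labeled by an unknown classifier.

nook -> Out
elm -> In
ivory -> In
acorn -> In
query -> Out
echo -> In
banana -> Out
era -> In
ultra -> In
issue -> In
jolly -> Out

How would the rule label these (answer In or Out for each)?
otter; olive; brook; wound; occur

Rule: starts with a vowel. This holds for each 'In' example and fails for each 'Out' one.
otter → starts with 'o' → In. olive → starts with 'o' → In. brook → starts with 'b' → Out. wound → starts with 'w' → Out. occur → starts with 'o' → In.

In, In, Out, Out, In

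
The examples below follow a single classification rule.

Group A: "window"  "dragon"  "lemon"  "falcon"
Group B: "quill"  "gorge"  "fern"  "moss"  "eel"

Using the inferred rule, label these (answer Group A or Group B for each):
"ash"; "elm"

The pattern is that an item is 'Group A' exactly when: contains 'n' AND contains 'o'.
"ash" — no 'n', no 'o', hence Group B.
"elm" — no 'n', no 'o', hence Group B.

Group B, Group B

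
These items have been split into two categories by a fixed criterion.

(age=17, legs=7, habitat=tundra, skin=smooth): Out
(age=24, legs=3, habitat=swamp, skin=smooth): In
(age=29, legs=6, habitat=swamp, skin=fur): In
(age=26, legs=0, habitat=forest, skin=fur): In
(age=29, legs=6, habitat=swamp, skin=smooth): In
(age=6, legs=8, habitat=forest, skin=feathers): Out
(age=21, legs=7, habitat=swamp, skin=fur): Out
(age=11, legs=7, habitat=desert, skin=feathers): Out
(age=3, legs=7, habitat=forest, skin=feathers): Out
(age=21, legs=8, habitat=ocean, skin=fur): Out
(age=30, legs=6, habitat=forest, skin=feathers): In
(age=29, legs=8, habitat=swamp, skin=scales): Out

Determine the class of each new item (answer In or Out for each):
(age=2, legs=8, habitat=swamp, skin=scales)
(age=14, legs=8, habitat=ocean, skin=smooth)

The common property of the 'In' items is: legs ≤ 6. No 'Out' item has it.
(age=2, legs=8, habitat=swamp, skin=scales) — legs = 8, hence Out. (age=14, legs=8, habitat=ocean, skin=smooth) — legs = 8, hence Out.

Out, Out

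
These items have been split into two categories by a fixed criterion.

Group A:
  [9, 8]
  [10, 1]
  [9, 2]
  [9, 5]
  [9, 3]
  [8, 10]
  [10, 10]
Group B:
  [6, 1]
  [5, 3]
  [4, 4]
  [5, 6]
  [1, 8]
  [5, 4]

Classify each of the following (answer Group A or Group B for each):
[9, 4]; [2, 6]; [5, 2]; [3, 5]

Group A, Group B, Group B, Group B

'Group A' ⟺ first ≥ 8.
[9, 4] — first 9, hence Group A. [2, 6] — first 2, hence Group B. [5, 2] — first 5, hence Group B. [3, 5] — first 3, hence Group B.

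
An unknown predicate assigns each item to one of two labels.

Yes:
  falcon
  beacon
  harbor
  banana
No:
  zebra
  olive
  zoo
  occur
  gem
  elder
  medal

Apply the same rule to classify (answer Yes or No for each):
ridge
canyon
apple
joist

No, Yes, No, No

The common property of the 'Yes' items is: even length. No 'No' item has it.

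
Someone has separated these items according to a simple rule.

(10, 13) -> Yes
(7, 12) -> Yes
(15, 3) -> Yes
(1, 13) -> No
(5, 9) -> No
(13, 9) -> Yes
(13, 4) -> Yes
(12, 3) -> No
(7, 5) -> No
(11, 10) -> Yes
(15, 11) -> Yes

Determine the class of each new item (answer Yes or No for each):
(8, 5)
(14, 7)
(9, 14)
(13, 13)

The simplest hypothesis consistent with all the labels is: sum ≥ 17.
(8, 5) → 8+5 = 13 → No.
(14, 7) → 14+7 = 21 → Yes.
(9, 14) → 9+14 = 23 → Yes.
(13, 13) → 13+13 = 26 → Yes.

No, Yes, Yes, Yes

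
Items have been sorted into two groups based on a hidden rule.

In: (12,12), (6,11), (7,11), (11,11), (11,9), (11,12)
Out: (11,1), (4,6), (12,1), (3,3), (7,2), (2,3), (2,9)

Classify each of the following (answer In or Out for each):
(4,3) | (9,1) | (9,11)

Out, Out, In

The rule appears to be: sum ≥ 17.
(4,3): 4+3 = 7 — fails the rule, so Out.
(9,1): 9+1 = 10 — fails the rule, so Out.
(9,11): 9+11 = 20 — satisfies this, so In.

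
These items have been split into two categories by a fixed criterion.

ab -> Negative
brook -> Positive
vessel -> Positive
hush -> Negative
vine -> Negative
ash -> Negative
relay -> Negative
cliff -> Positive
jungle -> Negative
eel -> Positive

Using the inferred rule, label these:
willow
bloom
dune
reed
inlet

Positive, Positive, Negative, Positive, Negative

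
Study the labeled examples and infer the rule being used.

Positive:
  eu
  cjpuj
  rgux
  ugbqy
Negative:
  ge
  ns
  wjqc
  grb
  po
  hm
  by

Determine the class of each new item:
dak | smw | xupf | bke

Negative, Negative, Positive, Negative

Checking candidate rules against both groups, what survives is: contains 'u'.
Negative: dak, since no 'u'.
Negative: smw, since no 'u'.
Positive: xupf, since has 'u'.
Negative: bke, since no 'u'.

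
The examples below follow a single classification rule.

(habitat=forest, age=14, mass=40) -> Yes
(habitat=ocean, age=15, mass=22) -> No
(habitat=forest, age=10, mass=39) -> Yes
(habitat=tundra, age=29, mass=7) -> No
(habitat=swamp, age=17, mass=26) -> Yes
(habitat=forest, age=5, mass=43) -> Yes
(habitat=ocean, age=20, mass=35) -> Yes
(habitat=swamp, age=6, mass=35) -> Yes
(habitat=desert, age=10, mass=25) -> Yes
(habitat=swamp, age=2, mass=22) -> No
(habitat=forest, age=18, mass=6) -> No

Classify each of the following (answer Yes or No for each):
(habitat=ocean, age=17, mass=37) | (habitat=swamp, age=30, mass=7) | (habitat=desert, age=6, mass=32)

Yes, No, Yes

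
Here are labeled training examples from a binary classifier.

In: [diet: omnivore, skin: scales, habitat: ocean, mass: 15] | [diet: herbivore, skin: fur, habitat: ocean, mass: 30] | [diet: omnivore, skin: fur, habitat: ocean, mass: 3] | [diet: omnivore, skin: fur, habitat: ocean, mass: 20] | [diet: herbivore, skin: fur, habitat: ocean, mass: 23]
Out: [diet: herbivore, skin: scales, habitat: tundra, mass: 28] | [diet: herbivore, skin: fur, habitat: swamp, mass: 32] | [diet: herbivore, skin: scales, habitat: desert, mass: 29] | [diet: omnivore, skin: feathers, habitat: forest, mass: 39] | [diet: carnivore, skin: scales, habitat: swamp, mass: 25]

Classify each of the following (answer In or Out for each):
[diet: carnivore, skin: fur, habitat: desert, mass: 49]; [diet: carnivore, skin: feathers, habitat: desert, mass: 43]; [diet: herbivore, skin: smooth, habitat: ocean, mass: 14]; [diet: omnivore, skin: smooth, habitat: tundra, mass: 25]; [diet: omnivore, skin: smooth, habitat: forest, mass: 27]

A rule that fits every label: habitat is ocean — true of each 'In' example, false of each 'Out' one.

Out, Out, In, Out, Out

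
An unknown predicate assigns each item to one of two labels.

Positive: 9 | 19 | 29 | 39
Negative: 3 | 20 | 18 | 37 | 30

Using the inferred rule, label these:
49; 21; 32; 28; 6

Positive, Negative, Negative, Negative, Negative

A rule that fits every label: ends in digit 9 — true of each 'Positive' example, false of each 'Negative' one.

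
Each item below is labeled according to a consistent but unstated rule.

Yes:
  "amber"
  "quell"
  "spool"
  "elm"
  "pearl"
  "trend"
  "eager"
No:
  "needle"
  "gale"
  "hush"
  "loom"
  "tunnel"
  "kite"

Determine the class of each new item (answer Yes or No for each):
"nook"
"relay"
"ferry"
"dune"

Every 'Yes' example satisfies: odd length. None of the 'No' examples do.

No, Yes, Yes, No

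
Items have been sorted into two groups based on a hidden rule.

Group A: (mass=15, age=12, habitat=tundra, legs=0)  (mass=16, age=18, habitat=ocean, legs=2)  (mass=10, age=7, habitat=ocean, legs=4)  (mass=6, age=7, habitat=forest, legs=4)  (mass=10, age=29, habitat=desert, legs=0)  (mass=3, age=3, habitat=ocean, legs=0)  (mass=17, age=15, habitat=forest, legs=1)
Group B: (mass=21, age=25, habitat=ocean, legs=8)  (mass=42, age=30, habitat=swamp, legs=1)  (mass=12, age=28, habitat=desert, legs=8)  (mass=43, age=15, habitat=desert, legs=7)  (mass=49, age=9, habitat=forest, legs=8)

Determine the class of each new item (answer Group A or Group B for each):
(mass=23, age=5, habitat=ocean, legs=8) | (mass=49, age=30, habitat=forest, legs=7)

Group B, Group B

Every 'Group A' example satisfies: age ≤ 29 AND legs ≤ 4. None of the 'Group B' examples do.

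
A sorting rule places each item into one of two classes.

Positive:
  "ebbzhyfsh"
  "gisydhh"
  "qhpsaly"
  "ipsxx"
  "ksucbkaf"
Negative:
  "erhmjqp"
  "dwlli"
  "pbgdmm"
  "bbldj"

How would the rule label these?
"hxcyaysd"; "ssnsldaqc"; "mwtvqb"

Positive, Positive, Negative

The simplest hypothesis consistent with all the labels is: contains 's'.
"hxcyaysd": has 's' — passes, so Positive.
"ssnsldaqc": has 's' — passes, so Positive.
"mwtvqb": no 's' — doesn't match, so Negative.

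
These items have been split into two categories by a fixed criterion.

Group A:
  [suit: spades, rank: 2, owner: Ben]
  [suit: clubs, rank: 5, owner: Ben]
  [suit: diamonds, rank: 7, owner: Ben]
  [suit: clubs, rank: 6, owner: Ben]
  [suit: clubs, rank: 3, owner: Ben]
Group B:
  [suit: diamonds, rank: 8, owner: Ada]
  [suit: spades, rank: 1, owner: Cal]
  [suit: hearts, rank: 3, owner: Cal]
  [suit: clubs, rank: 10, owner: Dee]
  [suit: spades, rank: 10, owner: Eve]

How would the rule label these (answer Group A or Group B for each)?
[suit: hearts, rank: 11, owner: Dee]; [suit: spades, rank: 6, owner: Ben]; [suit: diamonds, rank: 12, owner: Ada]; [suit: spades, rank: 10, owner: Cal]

Group B, Group A, Group B, Group B

All 'Group A' examples share one property — owner is Ben — and every 'Group B' example lacks it.
Group B: [suit: hearts, rank: 11, owner: Dee], since owner is Dee.
Group A: [suit: spades, rank: 6, owner: Ben], since owner is Ben.
Group B: [suit: diamonds, rank: 12, owner: Ada], since owner is Ada.
Group B: [suit: spades, rank: 10, owner: Cal], since owner is Cal.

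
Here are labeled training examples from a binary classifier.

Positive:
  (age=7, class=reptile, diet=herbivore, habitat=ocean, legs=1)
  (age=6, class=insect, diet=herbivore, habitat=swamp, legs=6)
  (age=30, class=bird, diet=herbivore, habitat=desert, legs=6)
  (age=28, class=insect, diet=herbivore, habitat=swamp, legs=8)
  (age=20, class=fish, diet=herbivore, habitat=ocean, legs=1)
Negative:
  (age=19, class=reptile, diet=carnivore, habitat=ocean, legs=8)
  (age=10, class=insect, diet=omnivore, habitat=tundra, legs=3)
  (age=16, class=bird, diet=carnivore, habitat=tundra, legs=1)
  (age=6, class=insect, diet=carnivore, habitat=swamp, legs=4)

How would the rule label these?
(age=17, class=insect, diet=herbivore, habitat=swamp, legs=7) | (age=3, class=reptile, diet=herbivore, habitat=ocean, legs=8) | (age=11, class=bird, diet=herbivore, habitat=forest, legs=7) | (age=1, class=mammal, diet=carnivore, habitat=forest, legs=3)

Checking candidate rules against both groups, what survives is: diet is herbivore.
(age=17, class=insect, diet=herbivore, habitat=swamp, legs=7): diet is herbivore — passes, so Positive.
(age=3, class=reptile, diet=herbivore, habitat=ocean, legs=8): diet is herbivore — passes, so Positive.
(age=11, class=bird, diet=herbivore, habitat=forest, legs=7): diet is herbivore — passes, so Positive.
(age=1, class=mammal, diet=carnivore, habitat=forest, legs=3): diet is carnivore — fails the rule, so Negative.

Positive, Positive, Positive, Negative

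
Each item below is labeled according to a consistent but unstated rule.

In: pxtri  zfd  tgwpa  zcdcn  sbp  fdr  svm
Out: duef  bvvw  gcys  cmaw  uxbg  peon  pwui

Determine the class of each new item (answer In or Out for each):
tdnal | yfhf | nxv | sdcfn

A rule that fits every label: odd length — true of each 'In' example, false of each 'Out' one.
tdnal — length 5, hence In.
yfhf — length 4, hence Out.
nxv — length 3, hence In.
sdcfn — length 5, hence In.

In, Out, In, In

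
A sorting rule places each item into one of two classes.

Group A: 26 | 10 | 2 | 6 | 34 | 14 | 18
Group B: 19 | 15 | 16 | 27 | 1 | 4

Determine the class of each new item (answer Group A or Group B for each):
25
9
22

Group B, Group B, Group A

A rule that fits every label: ≡ 2 (mod 4) — true of each 'Group A' example, false of each 'Group B' one.
25: Group B (25 mod 4 = 1).
9: Group B (9 mod 4 = 1).
22: Group A (22 mod 4 = 2).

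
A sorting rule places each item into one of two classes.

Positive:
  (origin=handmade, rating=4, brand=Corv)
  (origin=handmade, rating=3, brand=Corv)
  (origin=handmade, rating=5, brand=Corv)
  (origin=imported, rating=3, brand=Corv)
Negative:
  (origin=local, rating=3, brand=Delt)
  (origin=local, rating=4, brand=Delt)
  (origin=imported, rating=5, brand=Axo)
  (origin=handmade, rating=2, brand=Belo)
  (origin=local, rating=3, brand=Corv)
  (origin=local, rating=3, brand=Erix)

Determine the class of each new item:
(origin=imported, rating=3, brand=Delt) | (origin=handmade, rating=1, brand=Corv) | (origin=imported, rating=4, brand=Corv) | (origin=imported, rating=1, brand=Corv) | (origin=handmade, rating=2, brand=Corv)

Every 'Positive' example satisfies: brand is Corv AND origin is not local. None of the 'Negative' examples do.
(origin=imported, rating=3, brand=Delt): Negative (brand is Delt, origin is imported). (origin=handmade, rating=1, brand=Corv): Positive (brand is Corv, origin is handmade). (origin=imported, rating=4, brand=Corv): Positive (brand is Corv, origin is imported). (origin=imported, rating=1, brand=Corv): Positive (brand is Corv, origin is imported). (origin=handmade, rating=2, brand=Corv): Positive (brand is Corv, origin is handmade).

Negative, Positive, Positive, Positive, Positive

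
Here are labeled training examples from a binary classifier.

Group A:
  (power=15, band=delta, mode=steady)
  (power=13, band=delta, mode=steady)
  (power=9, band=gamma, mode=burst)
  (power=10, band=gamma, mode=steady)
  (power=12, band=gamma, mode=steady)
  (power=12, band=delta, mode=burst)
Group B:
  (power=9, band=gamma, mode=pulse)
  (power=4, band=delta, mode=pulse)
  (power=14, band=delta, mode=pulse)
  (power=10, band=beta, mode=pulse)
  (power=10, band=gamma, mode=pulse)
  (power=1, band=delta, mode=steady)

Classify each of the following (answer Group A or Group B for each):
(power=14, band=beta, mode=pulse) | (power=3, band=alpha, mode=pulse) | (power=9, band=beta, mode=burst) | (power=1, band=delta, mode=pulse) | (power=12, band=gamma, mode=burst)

A rule that fits every label: mode is not pulse AND power ≥ 4 — true of each 'Group A' example, false of each 'Group B' one.
(power=14, band=beta, mode=pulse): Group B (mode is pulse, power = 14). (power=3, band=alpha, mode=pulse): Group B (mode is pulse, power = 3). (power=9, band=beta, mode=burst): Group A (mode is burst, power = 9). (power=1, band=delta, mode=pulse): Group B (mode is pulse, power = 1). (power=12, band=gamma, mode=burst): Group A (mode is burst, power = 12).

Group B, Group B, Group A, Group B, Group A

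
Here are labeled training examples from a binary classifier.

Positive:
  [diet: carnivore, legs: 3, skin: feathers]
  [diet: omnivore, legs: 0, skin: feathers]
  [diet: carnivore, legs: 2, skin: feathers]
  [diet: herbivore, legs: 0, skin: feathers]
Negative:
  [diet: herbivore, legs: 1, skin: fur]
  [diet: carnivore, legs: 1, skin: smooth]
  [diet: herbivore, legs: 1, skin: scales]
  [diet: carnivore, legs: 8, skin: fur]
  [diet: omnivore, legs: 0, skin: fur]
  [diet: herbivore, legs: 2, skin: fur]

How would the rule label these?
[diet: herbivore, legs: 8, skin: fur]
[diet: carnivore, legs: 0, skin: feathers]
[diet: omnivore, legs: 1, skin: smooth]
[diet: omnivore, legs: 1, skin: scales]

Negative, Positive, Negative, Negative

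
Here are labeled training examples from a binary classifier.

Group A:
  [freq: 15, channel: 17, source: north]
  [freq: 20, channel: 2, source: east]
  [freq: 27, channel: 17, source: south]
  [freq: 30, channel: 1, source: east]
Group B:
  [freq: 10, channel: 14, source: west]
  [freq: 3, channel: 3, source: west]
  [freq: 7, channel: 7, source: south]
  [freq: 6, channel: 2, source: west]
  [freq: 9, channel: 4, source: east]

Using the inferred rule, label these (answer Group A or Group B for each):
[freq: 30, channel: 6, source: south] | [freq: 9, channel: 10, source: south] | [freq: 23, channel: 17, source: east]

Group A, Group B, Group A

The common property of the 'Group A' items is: freq ≥ 15. No 'Group B' item has it.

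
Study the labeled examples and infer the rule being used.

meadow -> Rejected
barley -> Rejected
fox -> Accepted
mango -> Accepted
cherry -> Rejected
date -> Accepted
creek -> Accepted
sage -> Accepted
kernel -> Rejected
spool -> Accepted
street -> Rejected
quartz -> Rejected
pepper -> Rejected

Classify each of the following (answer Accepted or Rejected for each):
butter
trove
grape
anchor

Rejected, Accepted, Accepted, Rejected

'Accepted' ⟺ length ≤ 5.
butter: length 6, does not satisfy this → Rejected.
trove: length 5, fits → Accepted.
grape: length 5, fits → Accepted.
anchor: length 6, does not satisfy this → Rejected.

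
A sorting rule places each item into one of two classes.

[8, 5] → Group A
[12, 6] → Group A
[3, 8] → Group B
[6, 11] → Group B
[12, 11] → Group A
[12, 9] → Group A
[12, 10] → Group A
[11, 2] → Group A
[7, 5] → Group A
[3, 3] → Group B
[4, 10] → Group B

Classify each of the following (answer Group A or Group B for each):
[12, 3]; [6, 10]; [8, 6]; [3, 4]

The classifier is using: first > second.
[12, 3]: 12 > 3 — checks out, so Group A. [6, 10]: 6 < 10 — does not fit, so Group B. [8, 6]: 8 > 6 — checks out, so Group A. [3, 4]: 3 < 4 — does not fit, so Group B.

Group A, Group B, Group A, Group B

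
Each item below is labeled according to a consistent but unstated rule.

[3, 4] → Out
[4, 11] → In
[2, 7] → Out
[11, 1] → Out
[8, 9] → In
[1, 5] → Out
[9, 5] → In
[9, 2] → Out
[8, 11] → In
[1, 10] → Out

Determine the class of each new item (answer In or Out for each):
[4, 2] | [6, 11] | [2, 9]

The simplest hypothesis consistent with all the labels is: sum ≥ 14.
[4, 2] — 4+2 = 6, hence Out.
[6, 11] — 6+11 = 17, hence In.
[2, 9] — 2+9 = 11, hence Out.

Out, In, Out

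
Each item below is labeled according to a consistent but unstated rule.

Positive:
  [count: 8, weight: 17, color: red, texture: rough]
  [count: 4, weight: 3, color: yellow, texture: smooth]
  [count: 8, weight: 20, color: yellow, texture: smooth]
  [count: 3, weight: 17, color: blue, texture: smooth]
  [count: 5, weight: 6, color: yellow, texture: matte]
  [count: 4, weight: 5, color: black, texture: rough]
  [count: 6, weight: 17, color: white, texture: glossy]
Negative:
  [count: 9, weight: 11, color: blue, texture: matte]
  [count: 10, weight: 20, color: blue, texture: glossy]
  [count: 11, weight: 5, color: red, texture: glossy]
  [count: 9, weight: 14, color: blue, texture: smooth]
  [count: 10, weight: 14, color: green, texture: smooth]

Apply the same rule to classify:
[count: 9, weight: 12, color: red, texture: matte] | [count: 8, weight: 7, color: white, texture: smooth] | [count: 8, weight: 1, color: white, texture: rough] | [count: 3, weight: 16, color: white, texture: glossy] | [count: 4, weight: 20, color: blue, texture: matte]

Negative, Positive, Positive, Positive, Positive

The distinguishing property — count ≤ 8 — holds for all the 'Positive' cases and none of the 'Negative' cases.
[count: 9, weight: 12, color: red, texture: matte]: Negative (count = 9).
[count: 8, weight: 7, color: white, texture: smooth]: Positive (count = 8).
[count: 8, weight: 1, color: white, texture: rough]: Positive (count = 8).
[count: 3, weight: 16, color: white, texture: glossy]: Positive (count = 3).
[count: 4, weight: 20, color: blue, texture: matte]: Positive (count = 4).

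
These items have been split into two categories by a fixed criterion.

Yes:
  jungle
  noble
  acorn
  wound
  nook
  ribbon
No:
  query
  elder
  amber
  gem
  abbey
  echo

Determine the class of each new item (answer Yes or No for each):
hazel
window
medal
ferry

A rule that fits every label: contains 'n' — true of each 'Yes' example, false of each 'No' one.
hazel: no 'n', lacks this property → No. window: has 'n', satisfies this → Yes. medal: no 'n', lacks this property → No. ferry: no 'n', lacks this property → No.

No, Yes, No, No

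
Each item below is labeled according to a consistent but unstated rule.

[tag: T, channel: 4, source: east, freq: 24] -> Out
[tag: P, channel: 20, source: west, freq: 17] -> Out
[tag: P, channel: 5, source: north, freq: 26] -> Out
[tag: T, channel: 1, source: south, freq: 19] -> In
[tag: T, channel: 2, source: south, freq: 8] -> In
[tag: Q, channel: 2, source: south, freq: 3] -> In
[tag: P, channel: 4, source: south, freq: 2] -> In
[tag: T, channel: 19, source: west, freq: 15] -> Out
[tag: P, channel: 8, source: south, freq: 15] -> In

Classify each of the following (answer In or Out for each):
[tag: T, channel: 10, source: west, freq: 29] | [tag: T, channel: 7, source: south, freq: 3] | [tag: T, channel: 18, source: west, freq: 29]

The classifier is using: source is south.

Out, In, Out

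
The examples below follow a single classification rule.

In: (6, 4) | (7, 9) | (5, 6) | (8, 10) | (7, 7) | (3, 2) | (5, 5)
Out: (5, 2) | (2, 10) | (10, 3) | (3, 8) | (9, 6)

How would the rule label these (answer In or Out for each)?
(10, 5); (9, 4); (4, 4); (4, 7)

Out, Out, In, Out

All 'In' examples share one property — |first − second| ≤ 2 — and every 'Out' example lacks it.
Out: (10, 5), since |10−5| = 5. Out: (9, 4), since |9−4| = 5. In: (4, 4), since |4−4| = 0. Out: (4, 7), since |4−7| = 3.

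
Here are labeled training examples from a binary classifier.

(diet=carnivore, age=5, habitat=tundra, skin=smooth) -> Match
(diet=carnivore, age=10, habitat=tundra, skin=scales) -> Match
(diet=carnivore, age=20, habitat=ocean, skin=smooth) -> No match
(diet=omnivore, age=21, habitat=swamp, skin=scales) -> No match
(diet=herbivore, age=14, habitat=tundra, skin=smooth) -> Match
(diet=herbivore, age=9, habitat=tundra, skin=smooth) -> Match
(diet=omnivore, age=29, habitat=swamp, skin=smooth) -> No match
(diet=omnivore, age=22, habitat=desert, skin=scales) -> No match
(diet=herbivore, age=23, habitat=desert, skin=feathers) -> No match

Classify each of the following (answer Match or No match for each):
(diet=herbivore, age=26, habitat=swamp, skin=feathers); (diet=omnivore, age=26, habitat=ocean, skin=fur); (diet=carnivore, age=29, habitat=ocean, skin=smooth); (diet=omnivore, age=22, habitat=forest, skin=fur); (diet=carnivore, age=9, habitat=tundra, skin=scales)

No match, No match, No match, No match, Match

The distinguishing property — habitat is tundra — holds for all the 'Match' cases and none of the 'No match' cases.
(diet=herbivore, age=26, habitat=swamp, skin=feathers): habitat is swamp, lacks this property → No match. (diet=omnivore, age=26, habitat=ocean, skin=fur): habitat is ocean, lacks this property → No match. (diet=carnivore, age=29, habitat=ocean, skin=smooth): habitat is ocean, lacks this property → No match. (diet=omnivore, age=22, habitat=forest, skin=fur): habitat is forest, lacks this property → No match. (diet=carnivore, age=9, habitat=tundra, skin=scales): habitat is tundra, passes → Match.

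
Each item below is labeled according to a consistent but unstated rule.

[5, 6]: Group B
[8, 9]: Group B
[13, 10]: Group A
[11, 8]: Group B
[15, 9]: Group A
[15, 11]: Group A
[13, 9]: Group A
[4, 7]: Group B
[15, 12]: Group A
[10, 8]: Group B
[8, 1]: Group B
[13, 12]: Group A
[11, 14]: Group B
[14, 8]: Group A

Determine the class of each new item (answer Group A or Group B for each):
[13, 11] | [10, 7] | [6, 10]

The pattern is that an item is 'Group A' exactly when: first ≥ 12.

Group A, Group B, Group B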